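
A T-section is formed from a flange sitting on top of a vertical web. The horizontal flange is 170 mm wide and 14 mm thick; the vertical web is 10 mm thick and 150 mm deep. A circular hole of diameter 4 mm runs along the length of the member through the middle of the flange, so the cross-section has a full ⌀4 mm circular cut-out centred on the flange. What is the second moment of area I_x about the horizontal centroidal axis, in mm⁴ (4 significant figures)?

I_x ≈ 9.025 × 10⁶ mm⁴

Split into non-overlapping primitives; take the origin at the lower-left of the bounding box.
Flange: 170 × 14, A = 2 380 mm², y = 157 mm, Ī = 38873.3 mm⁴.
Web: 10 × 150, A = 1 500 mm², y = 75 mm, Ī = 2 812 500 mm⁴.
Hole (subtracted): ⌀4, A = 12.5664 mm², y = 157 mm, Ī = 12.5664 mm⁴.
Centroid: ȳ = ΣA·y / ΣA = 125.196 mm.
Transfer each piece to the horizontal centroidal axis using Ī + A·d² with d = y − 125.196:
  flange: d = 31.804 mm → contributes +2 446 236 mm⁴
  web: d = -50.196 mm → contributes +6 591 952 mm⁴
  hole: d = 31.804 mm → contributes −12723.4 mm⁴
Total I = 9 025 464 mm⁴.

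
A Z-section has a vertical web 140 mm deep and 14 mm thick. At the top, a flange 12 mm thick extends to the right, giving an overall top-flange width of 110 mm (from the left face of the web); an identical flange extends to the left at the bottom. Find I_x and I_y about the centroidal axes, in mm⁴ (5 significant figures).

Treat the section as a set of non-overlapping primitives; coordinates are from the bounding-box lower-left.
Web: 14 × 140, A = 1 960 mm², y = 70 mm, Ī = 3 201 333 mm⁴.
Top flange (beyond web): 96 × 12, A = 1 152 mm², y = 134 mm, Ī = 13 824 mm⁴.
Bottom flange (beyond web): 96 × 12, A = 1 152 mm², y = 6 mm, Ī = 13 824 mm⁴.
Centroid: ȳ = ΣA·y / ΣA = 70 mm.
Transfer each piece to the centroidal x-axis using Ī + A·d² with d = y − 70:
  web: d = 0 mm → contributes +3 201 333 mm⁴
  top flange (beyond web): d = 64 mm → contributes +4 732 416 mm⁴
  bottom flange (beyond web): d = -64 mm → contributes +4 732 416 mm⁴
Total I = 12 666 165 mm⁴.
For the y-axis: x̄ = 103 mm.
Repeating about the centroidal y-axis gives I_y = 8 771 085 mm⁴.

I_x ≈ 1.2666 × 10⁷ mm⁴, I_y ≈ 8.7711 × 10⁶ mm⁴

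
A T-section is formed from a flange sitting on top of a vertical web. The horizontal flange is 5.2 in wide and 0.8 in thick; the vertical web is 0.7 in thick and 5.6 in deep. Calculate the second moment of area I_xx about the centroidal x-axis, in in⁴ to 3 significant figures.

I_xx ≈ 31.1 in⁴

Break the section into simple shapes (no overlaps), measuring from the bottom-left corner of the bounding box.
Flange: 5.2 × 0.8, A = 4.16 in², y = 6 in, Ī = 0.22187 in⁴.
Web: 0.7 × 5.6, A = 3.92 in², y = 2.8 in, Ī = 10.244 in⁴.
Centroid: ȳ = ΣA·y / ΣA = 4.4475 in.
Transfer each piece to the centroidal x-axis using Ī + A·d² with d = y − 4.4475:
  flange: d = 1.5525 in → contributes +10.248 in⁴
  web: d = -1.6475 in → contributes +20.884 in⁴
Total I = 31.133 in⁴.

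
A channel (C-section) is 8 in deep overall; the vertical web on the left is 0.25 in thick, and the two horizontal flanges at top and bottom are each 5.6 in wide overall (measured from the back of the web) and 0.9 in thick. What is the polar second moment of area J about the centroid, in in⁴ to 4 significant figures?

J ≈ 168.6 in⁴

Split into non-overlapping primitives; take the origin at the lower-left of the bounding box.
Web: 0.25 × 8, A = 2 in², y = 4 in, Ī = 10.6667 in⁴.
Top flange (beyond web): 5.35 × 0.9, A = 4.815 in², y = 7.55 in, Ī = 0.325013 in⁴.
Bottom flange (beyond web): 5.35 × 0.9, A = 4.815 in², y = 0.45 in, Ī = 0.325013 in⁴.
By symmetry the centroid is at mid-height, ȳ = 4 in.
Transfer each piece to the centroidal x-axis using Ī + A·d² with d = y − 4:
  web: d = 0 in → contributes +10.6667 in⁴
  top flange (beyond web): d = 3.55 in → contributes +61.0061 in⁴
  bottom flange (beyond web): d = -3.55 in → contributes +61.0061 in⁴
Total I = 132.679 in⁴.
For the y-axis: x̄ = 2.44349 in.
Repeating about the centroidal y-axis gives I_y = 35.9635 in⁴.
Polar second moment: J = I_x + I_y = 168.642 in⁴.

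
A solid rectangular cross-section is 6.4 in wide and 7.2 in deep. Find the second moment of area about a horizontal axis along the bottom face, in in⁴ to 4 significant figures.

I_base ≈ 796.3 in⁴

The section: 6.4 × 7.2, A = 46.08 in², y = 3.6 in, Ī = 199.066 in⁴.
Transfer it to a horizontal axis along the bottom face using Ī + A·d² with d = y − 0:
  the section: d = 3.6 in → contributes +796.262 in⁴
Total I = 796.262 in⁴.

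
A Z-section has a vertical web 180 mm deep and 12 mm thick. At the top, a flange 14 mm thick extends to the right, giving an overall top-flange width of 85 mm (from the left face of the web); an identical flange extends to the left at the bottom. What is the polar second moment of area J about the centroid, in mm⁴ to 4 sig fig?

Break the section into simple shapes (no overlaps), measuring from the bottom-left corner of the bounding box.
Web: 12 × 180, A = 2 160 mm², y = 90 mm, Ī = 5 832 000 mm⁴.
Top flange (beyond web): 73 × 14, A = 1 022 mm², y = 173 mm, Ī = 16692.7 mm⁴.
Bottom flange (beyond web): 73 × 14, A = 1 022 mm², y = 7 mm, Ī = 16692.7 mm⁴.
Centroid: ȳ = ΣA·y / ΣA = 90 mm.
Transfer each piece to the centroidal x-axis using Ī + A·d² with d = y − 90:
  web: d = 0 mm → contributes +5 832 000 mm⁴
  top flange (beyond web): d = 83 mm → contributes +7 057 251 mm⁴
  bottom flange (beyond web): d = -83 mm → contributes +7 057 251 mm⁴
Total I = 19 946 501 mm⁴.
For the y-axis: x̄ = 79 mm.
Repeating about the centroidal y-axis gives I_y = 4 625 601 mm⁴.
Polar second moment: J = I_x + I_y = 24 572 103 mm⁴.

J ≈ 2.457 × 10⁷ mm⁴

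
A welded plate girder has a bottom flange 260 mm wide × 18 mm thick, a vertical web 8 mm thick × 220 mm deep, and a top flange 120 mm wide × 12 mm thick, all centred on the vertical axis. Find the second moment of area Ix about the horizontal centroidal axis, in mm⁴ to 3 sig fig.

Ix ≈ 7.36 × 10⁷ mm⁴

Decompose the section into non-overlapping parts with the origin at the bottom-left of its bounding rectangle.
Bottom plate: 260 × 18, A = 4 680 mm², y = 9 mm, Ī = 126 360 mm⁴.
Web plate: 8 × 220, A = 1 760 mm², y = 128 mm, Ī = 7 098 667 mm⁴.
Top plate: 120 × 12, A = 1 440 mm², y = 244 mm, Ī = 17 280 mm⁴.
Centroid: ȳ = ΣA·y / ΣA = 78.523 mm.
Transfer each piece to the horizontal centroidal axis using Ī + A·d² with d = y − 78.523:
  bottom plate: d = -69.523 mm → contributes +22 746 792 mm⁴
  web plate: d = 49.477 mm → contributes +11 407 127 mm⁴
  top plate: d = 165.48 mm → contributes +39 448 353 mm⁴
Total I = 73 602 273 mm⁴.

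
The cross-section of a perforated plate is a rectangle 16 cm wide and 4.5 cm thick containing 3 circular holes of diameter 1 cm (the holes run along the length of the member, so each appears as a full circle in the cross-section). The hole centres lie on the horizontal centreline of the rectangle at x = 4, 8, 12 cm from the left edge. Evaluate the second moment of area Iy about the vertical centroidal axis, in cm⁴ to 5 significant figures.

Treat the section as a set of non-overlapping primitives; coordinates are from the bounding-box lower-left.
Plate: 16 × 4.5, A = 72 cm², x = 8 cm, Ī = 1 536 cm⁴.
Hole 1 (subtracted): ⌀1, A = 0.7853982 cm², x = 4 cm, Ī = 0.04908739 cm⁴.
Hole 2 (subtracted): ⌀1, A = 0.7853982 cm², x = 8 cm, Ī = 0.04908739 cm⁴.
Hole 3 (subtracted): ⌀1, A = 0.7853982 cm², x = 12 cm, Ī = 0.04908739 cm⁴.
By symmetry the centroid is at mid-width, x̄ = 8 cm.
Transfer each piece to the vertical centroidal axis using Ī + A·d² with d = x − 8:
  plate: d = 0 cm → contributes +1 536 cm⁴
  hole 1: d = -4 cm → contributes −12.61546 cm⁴
  hole 2: d = 0 cm → contributes −0.04908739 cm⁴
  hole 3: d = 4 cm → contributes −12.61546 cm⁴
Total I = 1510.72 cm⁴.

Iy ≈ 1510.7 cm⁴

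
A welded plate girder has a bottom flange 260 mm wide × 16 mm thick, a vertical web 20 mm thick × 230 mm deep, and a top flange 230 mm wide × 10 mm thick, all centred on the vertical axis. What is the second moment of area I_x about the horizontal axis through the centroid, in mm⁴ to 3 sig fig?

I_x ≈ 1.11 × 10⁸ mm⁴

Break the section into simple shapes (no overlaps), measuring from the bottom-left corner of the bounding box.
Bottom plate: 260 × 16, A = 4 160 mm², y = 8 mm, Ī = 88 747 mm⁴.
Web plate: 20 × 230, A = 4 600 mm², y = 131 mm, Ī = 20 278 333 mm⁴.
Top plate: 230 × 10, A = 2 300 mm², y = 251 mm, Ī = 19 167 mm⁴.
Centroid: ȳ = ΣA·y / ΣA = 109.69 mm.
Transfer each piece to the horizontal axis through the centroid using Ī + A·d² with d = y − 109.69:
  bottom plate: d = -101.69 mm → contributes +43 107 366 mm⁴
  web plate: d = 21.309 mm → contributes +22 367 115 mm⁴
  top plate: d = 141.31 mm → contributes +45 946 248 mm⁴
Total I = 111 420 729 mm⁴.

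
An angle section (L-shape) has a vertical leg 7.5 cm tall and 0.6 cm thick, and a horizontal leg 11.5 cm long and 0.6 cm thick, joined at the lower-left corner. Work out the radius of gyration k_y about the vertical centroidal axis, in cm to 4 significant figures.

Treat the section as a set of non-overlapping primitives; coordinates are from the bounding-box lower-left.
Vertical leg: 0.6 × 7.5, A = 4.5 cm², x = 0.3 cm, Ī = 0.135 cm⁴.
Horizontal leg (remainder): 10.9 × 0.6, A = 6.54 cm², x = 6.05 cm, Ī = 64.7515 cm⁴.
Centroid: x̄ = ΣA·x / ΣA = 3.70625 cm.
Transfer each piece to the vertical centroidal axis using Ī + A·d² with d = x − 3.70625:
  vertical leg: d = -3.40625 cm → contributes +52.3464 cm⁴
  horizontal leg (remainder): d = 2.34375 cm → contributes +100.677 cm⁴
Total I = 153.023 cm⁴.
Radius of gyration: k = √(I/A) = √(153.023 / 11.04) = 3.72301 cm.

k_y ≈ 3.723 cm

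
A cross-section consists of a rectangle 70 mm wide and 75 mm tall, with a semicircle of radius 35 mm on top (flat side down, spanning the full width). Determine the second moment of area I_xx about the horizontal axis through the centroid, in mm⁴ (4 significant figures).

I_xx ≈ 6.485 × 10⁶ mm⁴

Break the section into simple shapes (no overlaps), measuring from the bottom-left corner of the bounding box.
Rectangular body: 70 × 75, A = 5 250 mm², y = 37.5 mm, Ī = 2 460 938 mm⁴.
Semicircular cap: semicircle r = 35, A = 1924.23 mm², y = 89.8545 mm, Ī = 164 704 mm⁴.
Centroid: ȳ = ΣA·y / ΣA = 51.5422 mm.
Transfer each piece to the horizontal axis through the centroid using Ī + A·d² with d = y − 51.5422:
  rectangular body: d = -14.0422 mm → contributes +3 496 148 mm⁴
  semicircular cap: d = 38.3123 mm → contributes +2 989 141 mm⁴
Total I = 6 485 289 mm⁴.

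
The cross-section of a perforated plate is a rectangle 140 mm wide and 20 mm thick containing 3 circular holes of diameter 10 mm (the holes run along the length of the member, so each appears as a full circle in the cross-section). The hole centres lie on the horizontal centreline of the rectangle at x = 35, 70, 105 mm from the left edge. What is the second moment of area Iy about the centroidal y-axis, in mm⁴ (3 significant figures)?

Treat the section as a set of non-overlapping primitives; coordinates are from the bounding-box lower-left.
Plate: 140 × 20, A = 2 800 mm², x = 70 mm, Ī = 4 573 333 mm⁴.
Hole 1 (subtracted): ⌀10, A = 78.54 mm², x = 35 mm, Ī = 490.87 mm⁴.
Hole 2 (subtracted): ⌀10, A = 78.54 mm², x = 70 mm, Ī = 490.87 mm⁴.
Hole 3 (subtracted): ⌀10, A = 78.54 mm², x = 105 mm, Ī = 490.87 mm⁴.
By symmetry the centroid is at mid-width, x̄ = 70 mm.
Transfer each piece to the centroidal y-axis using Ī + A·d² with d = x − 70:
  plate: d = 0 mm → contributes +4 573 333 mm⁴
  hole 1: d = -35 mm → contributes −96 702 mm⁴
  hole 2: d = 0 mm → contributes −490.87 mm⁴
  hole 3: d = 35 mm → contributes −96 702 mm⁴
Total I = 4 379 438 mm⁴.

Iy ≈ 4.38 × 10⁶ mm⁴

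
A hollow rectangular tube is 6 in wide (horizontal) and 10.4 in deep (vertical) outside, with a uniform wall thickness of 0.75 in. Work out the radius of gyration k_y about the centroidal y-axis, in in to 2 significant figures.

Break the section into simple shapes (no overlaps), measuring from the bottom-left corner of the bounding box.
Outer rectangle: 6 × 10.4, A = 62.4 in², x = 3 in, Ī = 187.2 in⁴.
Inner void (subtracted): 4.5 × 8.9, A = 40.05 in², x = 3 in, Ī = 67.58 in⁴.
By symmetry the centroid is at mid-width, x̄ = 3 in.
All pieces are centred on the centroidal y-axis, so I = ΣĪ (holes subtracted) = 119.6 in⁴.
Radius of gyration: k = √(I/A) = √(119.6 / 22.35) = 2.313 in.

k_y ≈ 2.3 in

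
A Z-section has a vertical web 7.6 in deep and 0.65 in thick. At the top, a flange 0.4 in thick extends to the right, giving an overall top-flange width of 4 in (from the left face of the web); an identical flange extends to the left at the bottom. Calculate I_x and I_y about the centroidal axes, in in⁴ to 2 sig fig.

I_x ≈ 59 in⁴, I_y ≈ 13 in⁴

Treat the section as a set of non-overlapping primitives; coordinates are from the bounding-box lower-left.
Web: 0.65 × 7.6, A = 4.94 in², y = 3.8 in, Ī = 23.78 in⁴.
Top flange (beyond web): 3.35 × 0.4, A = 1.34 in², y = 7.4 in, Ī = 0.01787 in⁴.
Bottom flange (beyond web): 3.35 × 0.4, A = 1.34 in², y = 0.2 in, Ī = 0.01787 in⁴.
Centroid: ȳ = ΣA·y / ΣA = 3.8 in.
Transfer each piece to the centroidal x-axis using Ī + A·d² with d = y − 3.8:
  web: d = 0 in → contributes +23.78 in⁴
  top flange (beyond web): d = 3.6 in → contributes +17.38 in⁴
  bottom flange (beyond web): d = -3.6 in → contributes +17.38 in⁴
Total I = 58.55 in⁴.
For the y-axis: x̄ = 3.675 in.
Repeating about the centroidal y-axis gives I_y = 13.4 in⁴.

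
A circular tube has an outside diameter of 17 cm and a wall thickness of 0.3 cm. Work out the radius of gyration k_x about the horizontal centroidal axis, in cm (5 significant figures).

Treat the section as a set of non-overlapping primitives; coordinates are from the bounding-box lower-left.
Outer circle: ⌀17, A = 226.9801 cm², y = 8.5 cm, Ī = 4099.828 cm⁴.
Bore (subtracted): ⌀16.4, A = 211.2407 cm², y = 8.5 cm, Ī = 3550.956 cm⁴.
By symmetry the centroid is at mid-height, ȳ = 8.5 cm.
All pieces are centred on the horizontal centroidal axis, so I = ΣĪ (holes subtracted) = 548.8715 cm⁴.
Radius of gyration: k = √(I/A) = √(548.8715 / 15.73938) = 5.905294 cm.

k_x ≈ 5.9053 cm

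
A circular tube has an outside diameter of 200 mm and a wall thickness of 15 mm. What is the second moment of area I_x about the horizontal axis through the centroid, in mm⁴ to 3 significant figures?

I_x ≈ 3.75 × 10⁷ mm⁴

Decompose the section into non-overlapping parts with the origin at the bottom-left of its bounding rectangle.
Outer circle: ⌀200, A = 31 416 mm², y = 100 mm, Ī = 78 539 816 mm⁴.
Bore (subtracted): ⌀170, A = 22 698 mm², y = 100 mm, Ī = 40 998 275 mm⁴.
By symmetry the centroid is at mid-height, ȳ = 100 mm.
All pieces are centred on the horizontal axis through the centroid, so I = ΣĪ (holes subtracted) = 37 541 541 mm⁴.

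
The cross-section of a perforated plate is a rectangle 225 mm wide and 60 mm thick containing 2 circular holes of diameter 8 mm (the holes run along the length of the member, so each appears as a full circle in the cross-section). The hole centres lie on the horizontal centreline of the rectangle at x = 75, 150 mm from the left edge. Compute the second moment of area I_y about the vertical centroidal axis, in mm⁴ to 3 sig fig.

I_y ≈ 5.68 × 10⁷ mm⁴

Break the section into simple shapes (no overlaps), measuring from the bottom-left corner of the bounding box.
Plate: 225 × 60, A = 13 500 mm², x = 112.5 mm, Ī = 56 953 125 mm⁴.
Hole 1 (subtracted): ⌀8, A = 50.265 mm², x = 75 mm, Ī = 201.06 mm⁴.
Hole 2 (subtracted): ⌀8, A = 50.265 mm², x = 150 mm, Ī = 201.06 mm⁴.
By symmetry the centroid is at mid-width, x̄ = 112.5 mm.
Transfer each piece to the vertical centroidal axis using Ī + A·d² with d = x − 112.5:
  plate: d = 0 mm → contributes +56 953 125 mm⁴
  hole 1: d = -37.5 mm → contributes −70 887 mm⁴
  hole 2: d = 37.5 mm → contributes −70 887 mm⁴
Total I = 56 811 351 mm⁴.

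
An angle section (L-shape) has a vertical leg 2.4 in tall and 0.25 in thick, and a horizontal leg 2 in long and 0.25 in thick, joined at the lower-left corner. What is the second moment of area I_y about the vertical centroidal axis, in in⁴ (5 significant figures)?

I_y ≈ 0.36779 in⁴

Treat the section as a set of non-overlapping primitives; coordinates are from the bounding-box lower-left.
Vertical leg: 0.25 × 2.4, A = 0.6 in², x = 0.125 in, Ī = 0.003125 in⁴.
Horizontal leg (remainder): 1.75 × 0.25, A = 0.4375 in², x = 1.125 in, Ī = 0.1116536 in⁴.
Centroid: x̄ = ΣA·x / ΣA = 0.5466867 in.
Transfer each piece to the vertical centroidal axis using Ī + A·d² with d = x − 0.5466867:
  vertical leg: d = -0.4216867 in → contributes +0.1098168 in⁴
  horizontal leg (remainder): d = 0.5783133 in → contributes +0.2579739 in⁴
Total I = 0.3677907 in⁴.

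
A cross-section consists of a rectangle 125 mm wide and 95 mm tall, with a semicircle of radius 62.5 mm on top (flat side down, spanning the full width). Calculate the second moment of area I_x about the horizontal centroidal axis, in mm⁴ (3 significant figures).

I_x ≈ 3.28 × 10⁷ mm⁴

Treat the section as a set of non-overlapping primitives; coordinates are from the bounding-box lower-left.
Rectangular body: 125 × 95, A = 11 875 mm², y = 47.5 mm, Ī = 8 930 990 mm⁴.
Semicircular cap: semicircle r = 62.5, A = 6135.9 mm², y = 121.53 mm, Ī = 1 674 758 mm⁴.
Centroid: ȳ = ΣA·y / ΣA = 72.719 mm.
Transfer each piece to the horizontal centroidal axis using Ī + A·d² with d = y − 72.719:
  rectangular body: d = -25.219 mm → contributes +16 483 442 mm⁴
  semicircular cap: d = 48.807 mm → contributes +16 291 201 mm⁴
Total I = 32 774 643 mm⁴.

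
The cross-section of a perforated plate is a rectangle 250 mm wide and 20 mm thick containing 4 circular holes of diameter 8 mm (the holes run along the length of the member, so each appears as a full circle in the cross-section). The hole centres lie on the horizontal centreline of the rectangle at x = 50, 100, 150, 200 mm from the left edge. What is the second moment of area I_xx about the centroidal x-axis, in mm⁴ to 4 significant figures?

I_xx ≈ 1.659 × 10⁵ mm⁴

Decompose the section into non-overlapping parts with the origin at the bottom-left of its bounding rectangle.
Plate: 250 × 20, A = 5 000 mm², y = 10 mm, Ī = 166 667 mm⁴.
Hole 1 (subtracted): ⌀8, A = 50.2655 mm², y = 10 mm, Ī = 201.062 mm⁴.
Hole 2 (subtracted): ⌀8, A = 50.2655 mm², y = 10 mm, Ī = 201.062 mm⁴.
Hole 3 (subtracted): ⌀8, A = 50.2655 mm², y = 10 mm, Ī = 201.062 mm⁴.
Hole 4 (subtracted): ⌀8, A = 50.2655 mm², y = 10 mm, Ī = 201.062 mm⁴.
By symmetry the centroid is at mid-height, ȳ = 10 mm.
All pieces are centred on the centroidal x-axis, so I = ΣĪ (holes subtracted) = 165 862 mm⁴.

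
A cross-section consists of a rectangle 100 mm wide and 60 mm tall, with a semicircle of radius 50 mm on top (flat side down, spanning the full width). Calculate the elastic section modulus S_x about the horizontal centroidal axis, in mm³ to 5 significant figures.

S_x ≈ 1.4586 × 10⁵ mm³

Treat the section as a set of non-overlapping primitives; coordinates are from the bounding-box lower-left.
Rectangular body: 100 × 60, A = 6 000 mm², y = 30 mm, Ī = 1 800 000 mm⁴.
Semicircular cap: semicircle r = 50, A = 3926.991 mm², y = 81.22066 mm, Ī = 685 981 mm⁴.
Centroid: ȳ = ΣA·y / ΣA = 50.26224 mm.
Transfer each piece to the horizontal centroidal axis using Ī + A·d² with d = y − 50.26224:
  rectangular body: d = -20.26224 mm → contributes +4 263 350 mm⁴
  semicircular cap: d = 30.95842 mm → contributes +4 449 702 mm⁴
Total I = 8 713 052 mm⁴.
Extreme fibre distance c = 59.73776 mm; S = I/c = 145 855 mm³.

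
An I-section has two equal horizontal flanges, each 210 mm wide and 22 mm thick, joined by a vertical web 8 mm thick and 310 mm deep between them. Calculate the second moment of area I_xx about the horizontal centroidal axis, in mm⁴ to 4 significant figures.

I_xx ≈ 2.749 × 10⁸ mm⁴

Split into non-overlapping primitives; take the origin at the lower-left of the bounding box.
Bottom flange: 210 × 22, A = 4 620 mm², y = 11 mm, Ī = 186 340 mm⁴.
Web: 8 × 310, A = 2 480 mm², y = 177 mm, Ī = 19 860 667 mm⁴.
Top flange: 210 × 22, A = 4 620 mm², y = 343 mm, Ī = 186 340 mm⁴.
By symmetry the centroid is at mid-height, ȳ = 177 mm.
Transfer each piece to the horizontal centroidal axis using Ī + A·d² with d = y − 177:
  bottom flange: d = -166 mm → contributes +127 495 060 mm⁴
  web: d = 0 mm → contributes +19 860 667 mm⁴
  top flange: d = 166 mm → contributes +127 495 060 mm⁴
Total I = 274 850 787 mm⁴.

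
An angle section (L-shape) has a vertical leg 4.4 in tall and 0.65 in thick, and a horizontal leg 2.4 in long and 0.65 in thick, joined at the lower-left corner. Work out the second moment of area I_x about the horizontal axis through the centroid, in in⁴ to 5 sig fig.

Decompose the section into non-overlapping parts with the origin at the bottom-left of its bounding rectangle.
Vertical leg: 0.65 × 4.4, A = 2.86 in², y = 2.2 in, Ī = 4.614133 in⁴.
Horizontal leg (remainder): 1.75 × 0.65, A = 1.1375 in², y = 0.325 in, Ī = 0.04004948 in⁴.
Centroid: ȳ = ΣA·y / ΣA = 1.666463 in.
Transfer each piece to the horizontal axis through the centroid using Ī + A·d² with d = y − 1.666463:
  vertical leg: d = 0.5335366 in → contributes +5.428265 in⁴
  horizontal leg (remainder): d = -1.341463 in → contributes +2.087008 in⁴
Total I = 7.515273 in⁴.

I_x ≈ 7.5153 in⁴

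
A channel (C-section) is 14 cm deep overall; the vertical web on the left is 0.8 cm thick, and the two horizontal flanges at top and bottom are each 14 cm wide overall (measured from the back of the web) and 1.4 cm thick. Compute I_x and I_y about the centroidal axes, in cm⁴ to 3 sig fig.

I_x ≈ 1660 cm⁴, I_y ≈ 958 cm⁴

Treat the section as a set of non-overlapping primitives; coordinates are from the bounding-box lower-left.
Web: 0.8 × 14, A = 11.2 cm², y = 7 cm, Ī = 182.93 cm⁴.
Top flange (beyond web): 13.2 × 1.4, A = 18.48 cm², y = 13.3 cm, Ī = 3.0184 cm⁴.
Bottom flange (beyond web): 13.2 × 1.4, A = 18.48 cm², y = 0.7 cm, Ī = 3.0184 cm⁴.
By symmetry the centroid is at mid-height, ȳ = 7 cm.
Transfer each piece to the centroidal x-axis using Ī + A·d² with d = y − 7:
  web: d = 0 cm → contributes +182.93 cm⁴
  top flange (beyond web): d = 6.3 cm → contributes +736.49 cm⁴
  bottom flange (beyond web): d = -6.3 cm → contributes +736.49 cm⁴
Total I = 1655.9 cm⁴.
For the y-axis: x̄ = 5.7721 cm.
Repeating about the centroidal y-axis gives I_y = 958.43 cm⁴.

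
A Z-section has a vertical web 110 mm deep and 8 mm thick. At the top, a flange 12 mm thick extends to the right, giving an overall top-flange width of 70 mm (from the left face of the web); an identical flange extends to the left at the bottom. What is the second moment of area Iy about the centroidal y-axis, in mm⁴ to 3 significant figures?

Iy ≈ 2.30 × 10⁶ mm⁴

Treat the section as a set of non-overlapping primitives; coordinates are from the bounding-box lower-left.
Web: 8 × 110, A = 880 mm², x = 66 mm, Ī = 4693.3 mm⁴.
Top flange (beyond web): 62 × 12, A = 744 mm², x = 101 mm, Ī = 238 328 mm⁴.
Bottom flange (beyond web): 62 × 12, A = 744 mm², x = 31 mm, Ī = 238 328 mm⁴.
Centroid: x̄ = ΣA·x / ΣA = 66 mm.
Transfer each piece to the centroidal y-axis using Ī + A·d² with d = x − 66:
  web: d = 0 mm → contributes +4693.3 mm⁴
  top flange (beyond web): d = 35 mm → contributes +1 149 728 mm⁴
  bottom flange (beyond web): d = -35 mm → contributes +1 149 728 mm⁴
Total I = 2 304 149 mm⁴.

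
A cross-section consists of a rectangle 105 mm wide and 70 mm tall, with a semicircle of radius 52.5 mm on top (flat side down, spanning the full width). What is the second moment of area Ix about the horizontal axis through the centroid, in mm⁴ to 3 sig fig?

Ix ≈ 1.28 × 10⁷ mm⁴

Break the section into simple shapes (no overlaps), measuring from the bottom-left corner of the bounding box.
Rectangular body: 105 × 70, A = 7 350 mm², y = 35 mm, Ī = 3 001 250 mm⁴.
Semicircular cap: semicircle r = 52.5, A = 4329.5 mm², y = 92.282 mm, Ī = 833 814 mm⁴.
Centroid: ȳ = ΣA·y / ΣA = 56.234 mm.
Transfer each piece to the horizontal axis through the centroid using Ī + A·d² with d = y − 56.234:
  rectangular body: d = -21.234 mm → contributes +6 315 207 mm⁴
  semicircular cap: d = 36.048 mm → contributes +6 459 763 mm⁴
Total I = 12 774 971 mm⁴.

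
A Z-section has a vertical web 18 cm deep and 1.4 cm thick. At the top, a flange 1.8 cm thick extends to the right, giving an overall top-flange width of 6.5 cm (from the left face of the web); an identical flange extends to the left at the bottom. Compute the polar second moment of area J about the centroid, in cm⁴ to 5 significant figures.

J ≈ 2127.8 cm⁴

Decompose the section into non-overlapping parts with the origin at the bottom-left of its bounding rectangle.
Web: 1.4 × 18, A = 25.2 cm², y = 9 cm, Ī = 680.4 cm⁴.
Top flange (beyond web): 5.1 × 1.8, A = 9.18 cm², y = 17.1 cm, Ī = 2.4786 cm⁴.
Bottom flange (beyond web): 5.1 × 1.8, A = 9.18 cm², y = 0.9 cm, Ī = 2.4786 cm⁴.
Centroid: ȳ = ΣA·y / ΣA = 9 cm.
Transfer each piece to the centroidal x-axis using Ī + A·d² with d = y − 9:
  web: d = 0 cm → contributes +680.4 cm⁴
  top flange (beyond web): d = 8.1 cm → contributes +604.7784 cm⁴
  bottom flange (beyond web): d = -8.1 cm → contributes +604.7784 cm⁴
Total I = 1889.957 cm⁴.
For the y-axis: x̄ = 5.8 cm.
Repeating about the centroidal y-axis gives I_y = 237.8388 cm⁴.
Polar second moment: J = I_x + I_y = 2127.796 cm⁴.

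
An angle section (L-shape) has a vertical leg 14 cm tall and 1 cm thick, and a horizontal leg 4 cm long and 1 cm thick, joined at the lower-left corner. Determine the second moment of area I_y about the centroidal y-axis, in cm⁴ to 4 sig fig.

I_y ≈ 13.30 cm⁴

Split into non-overlapping primitives; take the origin at the lower-left of the bounding box.
Vertical leg: 1 × 14, A = 14 cm², x = 0.5 cm, Ī = 1.16667 cm⁴.
Horizontal leg (remainder): 3 × 1, A = 3 cm², x = 2.5 cm, Ī = 2.25 cm⁴.
Centroid: x̄ = ΣA·x / ΣA = 0.852941 cm.
Transfer each piece to the centroidal y-axis using Ī + A·d² with d = x − 0.852941:
  vertical leg: d = -0.352941 cm → contributes +2.91061 cm⁴
  horizontal leg (remainder): d = 1.64706 cm → contributes +10.3884 cm⁴
Total I = 13.299 cm⁴.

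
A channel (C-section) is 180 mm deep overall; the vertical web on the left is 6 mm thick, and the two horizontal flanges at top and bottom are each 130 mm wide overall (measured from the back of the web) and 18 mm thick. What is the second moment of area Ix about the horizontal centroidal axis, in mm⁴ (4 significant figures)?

Ix ≈ 3.232 × 10⁷ mm⁴

Split into non-overlapping primitives; take the origin at the lower-left of the bounding box.
Web: 6 × 180, A = 1 080 mm², y = 90 mm, Ī = 2 916 000 mm⁴.
Top flange (beyond web): 124 × 18, A = 2 232 mm², y = 171 mm, Ī = 60 264 mm⁴.
Bottom flange (beyond web): 124 × 18, A = 2 232 mm², y = 9 mm, Ī = 60 264 mm⁴.
By symmetry the centroid is at mid-height, ȳ = 90 mm.
Transfer each piece to the horizontal centroidal axis using Ī + A·d² with d = y − 90:
  web: d = 0 mm → contributes +2 916 000 mm⁴
  top flange (beyond web): d = 81 mm → contributes +14 704 416 mm⁴
  bottom flange (beyond web): d = -81 mm → contributes +14 704 416 mm⁴
Total I = 32 324 832 mm⁴.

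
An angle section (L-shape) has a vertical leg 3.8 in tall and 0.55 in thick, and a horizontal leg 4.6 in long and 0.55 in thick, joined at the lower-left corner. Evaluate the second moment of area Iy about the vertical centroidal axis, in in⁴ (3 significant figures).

Treat the section as a set of non-overlapping primitives; coordinates are from the bounding-box lower-left.
Vertical leg: 0.55 × 3.8, A = 2.09 in², x = 0.275 in, Ī = 0.052685 in⁴.
Horizontal leg (remainder): 4.05 × 0.55, A = 2.2275 in², x = 2.575 in, Ī = 3.0447 in⁴.
Centroid: x̄ = ΣA·x / ΣA = 1.4616 in.
Transfer each piece to the vertical centroidal axis using Ī + A·d² with d = x − 1.4616:
  vertical leg: d = -1.1866 in → contributes +2.9956 in⁴
  horizontal leg (remainder): d = 1.1134 in → contributes +5.8059 in⁴
Total I = 8.8015 in⁴.

Iy ≈ 8.80 in⁴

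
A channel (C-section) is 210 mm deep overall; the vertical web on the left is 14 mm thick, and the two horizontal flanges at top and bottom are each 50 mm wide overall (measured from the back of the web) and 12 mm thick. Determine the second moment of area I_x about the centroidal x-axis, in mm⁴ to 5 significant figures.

Treat the section as a set of non-overlapping primitives; coordinates are from the bounding-box lower-left.
Web: 14 × 210, A = 2 940 mm², y = 105 mm, Ī = 10 804 500 mm⁴.
Top flange (beyond web): 36 × 12, A = 432 mm², y = 204 mm, Ī = 5 184 mm⁴.
Bottom flange (beyond web): 36 × 12, A = 432 mm², y = 6 mm, Ī = 5 184 mm⁴.
By symmetry the centroid is at mid-height, ȳ = 105 mm.
Transfer each piece to the centroidal x-axis using Ī + A·d² with d = y − 105:
  web: d = 0 mm → contributes +10 804 500 mm⁴
  top flange (beyond web): d = 99 mm → contributes +4 239 216 mm⁴
  bottom flange (beyond web): d = -99 mm → contributes +4 239 216 mm⁴
Total I = 19 282 932 mm⁴.

I_x ≈ 1.9283 × 10⁷ mm⁴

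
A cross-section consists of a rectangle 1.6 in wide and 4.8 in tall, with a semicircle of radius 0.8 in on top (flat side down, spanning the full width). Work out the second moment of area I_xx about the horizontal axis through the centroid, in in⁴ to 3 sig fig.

Treat the section as a set of non-overlapping primitives; coordinates are from the bounding-box lower-left.
Rectangular body: 1.6 × 4.8, A = 7.68 in², y = 2.4 in, Ī = 14.746 in⁴.
Semicircular cap: semicircle r = 0.8, A = 1.0053 in², y = 5.1395 in, Ī = 0.044956 in⁴.
Centroid: ȳ = ΣA·y / ΣA = 2.7171 in.
Transfer each piece to the horizontal axis through the centroid using Ī + A·d² with d = y − 2.7171:
  rectangular body: d = -0.3171 in → contributes +15.518 in⁴
  semicircular cap: d = 2.4224 in → contributes +5.9443 in⁴
Total I = 21.462 in⁴.

I_xx ≈ 21.5 in⁴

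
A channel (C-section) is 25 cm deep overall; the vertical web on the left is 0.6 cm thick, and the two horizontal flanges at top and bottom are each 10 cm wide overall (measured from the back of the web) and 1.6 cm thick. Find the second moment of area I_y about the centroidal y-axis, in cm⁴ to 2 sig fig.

Split into non-overlapping primitives; take the origin at the lower-left of the bounding box.
Web: 0.6 × 25, A = 15 cm², x = 0.3 cm, Ī = 0.45 cm⁴.
Top flange (beyond web): 9.4 × 1.6, A = 15.04 cm², x = 5.3 cm, Ī = 110.7 cm⁴.
Bottom flange (beyond web): 9.4 × 1.6, A = 15.04 cm², x = 5.3 cm, Ī = 110.7 cm⁴.
Centroid: x̄ = ΣA·x / ΣA = 3.636 cm.
Transfer each piece to the centroidal y-axis using Ī + A·d² with d = x − 3.636:
  web: d = -3.336 cm → contributes +167.4 cm⁴
  top flange (beyond web): d = 1.664 cm → contributes +152.4 cm⁴
  bottom flange (beyond web): d = 1.664 cm → contributes +152.4 cm⁴
Total I = 472.2 cm⁴.

I_y ≈ 470 cm⁴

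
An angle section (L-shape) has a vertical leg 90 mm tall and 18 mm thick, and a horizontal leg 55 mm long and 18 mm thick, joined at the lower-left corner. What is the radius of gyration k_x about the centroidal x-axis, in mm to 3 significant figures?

k_x ≈ 27.5 mm

Break the section into simple shapes (no overlaps), measuring from the bottom-left corner of the bounding box.
Vertical leg: 18 × 90, A = 1 620 mm², y = 45 mm, Ī = 1 093 500 mm⁴.
Horizontal leg (remainder): 37 × 18, A = 666 mm², y = 9 mm, Ī = 17 982 mm⁴.
Centroid: ȳ = ΣA·y / ΣA = 34.512 mm.
Transfer each piece to the centroidal x-axis using Ī + A·d² with d = y − 34.512:
  vertical leg: d = 10.488 mm → contributes +1 271 703 mm⁴
  horizontal leg (remainder): d = -25.512 mm → contributes +451 450 mm⁴
Total I = 1 723 153 mm⁴.
Radius of gyration: k = √(I/A) = √(1 723 153 / 2 286) = 27.455 mm.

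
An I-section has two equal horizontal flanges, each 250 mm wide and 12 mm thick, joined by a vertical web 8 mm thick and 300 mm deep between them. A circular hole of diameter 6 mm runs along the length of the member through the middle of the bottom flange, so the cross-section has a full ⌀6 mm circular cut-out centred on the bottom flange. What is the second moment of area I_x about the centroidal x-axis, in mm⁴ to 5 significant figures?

I_x ≈ 1.6340 × 10⁸ mm⁴

Break the section into simple shapes (no overlaps), measuring from the bottom-left corner of the bounding box.
Bottom flange: 250 × 12, A = 3 000 mm², y = 6 mm, Ī = 36 000 mm⁴.
Web: 8 × 300, A = 2 400 mm², y = 162 mm, Ī = 18 000 000 mm⁴.
Top flange: 250 × 12, A = 3 000 mm², y = 318 mm, Ī = 36 000 mm⁴.
Hole (subtracted): ⌀6, A = 28.27433 mm², y = 6 mm, Ī = 63.61725 mm⁴.
Centroid: ȳ = ΣA·y / ΣA = 162.5269 mm.
Transfer each piece to the centroidal x-axis using Ī + A·d² with d = y − 162.5269:
  bottom flange: d = -156.5269 mm → contributes +73 537 981 mm⁴
  web: d = -0.5268682 mm → contributes +18 000 666 mm⁴
  top flange: d = 155.4731 mm → contributes +72 551 684 mm⁴
  hole: d = -156.5269 mm → contributes −692803.5 mm⁴
Total I = 163 397 528 mm⁴.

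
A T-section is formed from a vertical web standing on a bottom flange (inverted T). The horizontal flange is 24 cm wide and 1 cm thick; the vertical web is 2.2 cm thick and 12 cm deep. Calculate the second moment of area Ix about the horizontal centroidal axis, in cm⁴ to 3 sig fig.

Decompose the section into non-overlapping parts with the origin at the bottom-left of its bounding rectangle.
Flange: 24 × 1, A = 24 cm², y = 0.5 cm, Ī = 2 cm⁴.
Web: 2.2 × 12, A = 26.4 cm², y = 7 cm, Ī = 316.8 cm⁴.
Centroid: ȳ = ΣA·y / ΣA = 3.9048 cm.
Transfer each piece to the horizontal centroidal axis using Ī + A·d² with d = y − 3.9048:
  flange: d = -3.4048 cm → contributes +280.22 cm⁴
  web: d = 3.0952 cm → contributes +569.73 cm⁴
Total I = 849.94 cm⁴.

Ix ≈ 850 cm⁴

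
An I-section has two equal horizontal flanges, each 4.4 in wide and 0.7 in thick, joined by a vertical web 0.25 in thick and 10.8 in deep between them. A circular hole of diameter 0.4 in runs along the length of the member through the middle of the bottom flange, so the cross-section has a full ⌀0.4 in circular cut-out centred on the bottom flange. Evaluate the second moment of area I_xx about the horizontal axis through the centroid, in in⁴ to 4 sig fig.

I_xx ≈ 225.9 in⁴

Split into non-overlapping primitives; take the origin at the lower-left of the bounding box.
Bottom flange: 4.4 × 0.7, A = 3.08 in², y = 0.35 in, Ī = 0.125767 in⁴.
Web: 0.25 × 10.8, A = 2.7 in², y = 6.1 in, Ī = 26.244 in⁴.
Top flange: 4.4 × 0.7, A = 3.08 in², y = 11.85 in, Ī = 0.125767 in⁴.
Hole (subtracted): ⌀0.4, A = 0.125664 in², y = 0.35 in, Ī = 0.00125664 in⁴.
Centroid: ȳ = ΣA·y / ΣA = 6.18273 in.
Transfer each piece to the horizontal axis through the centroid using Ī + A·d² with d = y − 6.18273:
  bottom flange: d = -5.83273 in → contributes +104.91 in⁴
  web: d = -0.0827271 in → contributes +26.2625 in⁴
  top flange: d = 5.66727 in → contributes +99.0492 in⁴
  hole: d = -5.83273 in → contributes −4.27642 in⁴
Total I = 225.945 in⁴.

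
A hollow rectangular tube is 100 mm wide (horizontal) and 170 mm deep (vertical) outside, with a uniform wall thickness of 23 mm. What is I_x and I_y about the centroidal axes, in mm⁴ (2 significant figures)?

Break the section into simple shapes (no overlaps), measuring from the bottom-left corner of the bounding box.
Outer rectangle: 100 × 170, A = 17 000 mm², y = 85 mm, Ī = 40 941 667 mm⁴.
Inner void (subtracted): 54 × 124, A = 6 696 mm², y = 85 mm, Ī = 8 579 808 mm⁴.
By symmetry the centroid is at mid-height, ȳ = 85 mm.
All pieces are centred on the centroidal x-axis, so I = ΣĪ (holes subtracted) = 32 361 859 mm⁴.
Repeating about the centroidal y-axis gives I_y = 12 539 539 mm⁴.

I_x ≈ 3.2 × 10⁷ mm⁴, I_y ≈ 1.3 × 10⁷ mm⁴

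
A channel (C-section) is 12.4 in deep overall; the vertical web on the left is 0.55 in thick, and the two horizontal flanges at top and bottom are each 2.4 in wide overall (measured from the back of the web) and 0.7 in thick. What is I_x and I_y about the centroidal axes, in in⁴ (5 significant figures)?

I_x ≈ 176.13 in⁴, I_y ≈ 3.6137 in⁴

Decompose the section into non-overlapping parts with the origin at the bottom-left of its bounding rectangle.
Web: 0.55 × 12.4, A = 6.82 in², y = 6.2 in, Ī = 87.38693 in⁴.
Top flange (beyond web): 1.85 × 0.7, A = 1.295 in², y = 12.05 in, Ī = 0.05287917 in⁴.
Bottom flange (beyond web): 1.85 × 0.7, A = 1.295 in², y = 0.35 in, Ī = 0.05287917 in⁴.
By symmetry the centroid is at mid-height, ȳ = 6.2 in.
Transfer each piece to the centroidal x-axis using Ī + A·d² with d = y − 6.2:
  web: d = 0 in → contributes +87.38693 in⁴
  top flange (beyond web): d = 5.85 in → contributes +44.37102 in⁴
  bottom flange (beyond web): d = -5.85 in → contributes +44.37102 in⁴
Total I = 176.129 in⁴.
For the y-axis: x̄ = 0.6052869 in.
Repeating about the centroidal y-axis gives I_y = 3.613679 in⁴.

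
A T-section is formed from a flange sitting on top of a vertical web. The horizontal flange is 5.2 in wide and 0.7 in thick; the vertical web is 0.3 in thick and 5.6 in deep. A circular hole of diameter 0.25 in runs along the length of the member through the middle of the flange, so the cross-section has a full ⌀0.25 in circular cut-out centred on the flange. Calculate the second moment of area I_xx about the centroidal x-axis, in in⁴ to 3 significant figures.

Treat the section as a set of non-overlapping primitives; coordinates are from the bounding-box lower-left.
Flange: 5.2 × 0.7, A = 3.64 in², y = 5.95 in, Ī = 0.14863 in⁴.
Web: 0.3 × 5.6, A = 1.68 in², y = 2.8 in, Ī = 4.3904 in⁴.
Hole (subtracted): ⌀0.25, A = 0.049087 in², y = 5.95 in, Ī = 0.00019175 in⁴.
Centroid: ȳ = ΣA·y / ΣA = 4.946 in.
Transfer each piece to the centroidal x-axis using Ī + A·d² with d = y − 4.946:
  flange: d = 1.004 in → contributes +3.8178 in⁴
  web: d = -2.146 in → contributes +12.127 in⁴
  hole: d = 1.004 in → contributes −0.049673 in⁴
Total I = 15.895 in⁴.

I_xx ≈ 15.9 in⁴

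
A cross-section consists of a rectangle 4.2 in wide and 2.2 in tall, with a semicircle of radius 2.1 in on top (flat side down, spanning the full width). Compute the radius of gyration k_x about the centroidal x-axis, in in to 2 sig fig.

Treat the section as a set of non-overlapping primitives; coordinates are from the bounding-box lower-left.
Rectangular body: 4.2 × 2.2, A = 9.24 in², y = 1.1 in, Ī = 3.727 in⁴.
Semicircular cap: semicircle r = 2.1, A = 6.927 in², y = 3.091 in, Ī = 2.135 in⁴.
Centroid: ȳ = ΣA·y / ΣA = 1.953 in.
Transfer each piece to the centroidal x-axis using Ī + A·d² with d = y − 1.953:
  rectangular body: d = -0.8532 in → contributes +10.45 in⁴
  semicircular cap: d = 1.138 in → contributes +11.11 in⁴
Total I = 21.56 in⁴.
Radius of gyration: k = √(I/A) = √(21.56 / 16.17) = 1.155 in.

k_x ≈ 1.2 in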